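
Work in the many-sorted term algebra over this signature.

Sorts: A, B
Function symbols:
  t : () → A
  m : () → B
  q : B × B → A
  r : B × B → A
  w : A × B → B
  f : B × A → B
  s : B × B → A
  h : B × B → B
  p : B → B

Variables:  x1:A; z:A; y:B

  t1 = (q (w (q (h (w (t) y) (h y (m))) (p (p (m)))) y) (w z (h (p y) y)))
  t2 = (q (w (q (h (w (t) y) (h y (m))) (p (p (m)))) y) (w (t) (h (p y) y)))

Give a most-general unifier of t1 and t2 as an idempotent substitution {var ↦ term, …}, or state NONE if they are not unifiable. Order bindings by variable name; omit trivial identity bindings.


{z ↦ (t)}


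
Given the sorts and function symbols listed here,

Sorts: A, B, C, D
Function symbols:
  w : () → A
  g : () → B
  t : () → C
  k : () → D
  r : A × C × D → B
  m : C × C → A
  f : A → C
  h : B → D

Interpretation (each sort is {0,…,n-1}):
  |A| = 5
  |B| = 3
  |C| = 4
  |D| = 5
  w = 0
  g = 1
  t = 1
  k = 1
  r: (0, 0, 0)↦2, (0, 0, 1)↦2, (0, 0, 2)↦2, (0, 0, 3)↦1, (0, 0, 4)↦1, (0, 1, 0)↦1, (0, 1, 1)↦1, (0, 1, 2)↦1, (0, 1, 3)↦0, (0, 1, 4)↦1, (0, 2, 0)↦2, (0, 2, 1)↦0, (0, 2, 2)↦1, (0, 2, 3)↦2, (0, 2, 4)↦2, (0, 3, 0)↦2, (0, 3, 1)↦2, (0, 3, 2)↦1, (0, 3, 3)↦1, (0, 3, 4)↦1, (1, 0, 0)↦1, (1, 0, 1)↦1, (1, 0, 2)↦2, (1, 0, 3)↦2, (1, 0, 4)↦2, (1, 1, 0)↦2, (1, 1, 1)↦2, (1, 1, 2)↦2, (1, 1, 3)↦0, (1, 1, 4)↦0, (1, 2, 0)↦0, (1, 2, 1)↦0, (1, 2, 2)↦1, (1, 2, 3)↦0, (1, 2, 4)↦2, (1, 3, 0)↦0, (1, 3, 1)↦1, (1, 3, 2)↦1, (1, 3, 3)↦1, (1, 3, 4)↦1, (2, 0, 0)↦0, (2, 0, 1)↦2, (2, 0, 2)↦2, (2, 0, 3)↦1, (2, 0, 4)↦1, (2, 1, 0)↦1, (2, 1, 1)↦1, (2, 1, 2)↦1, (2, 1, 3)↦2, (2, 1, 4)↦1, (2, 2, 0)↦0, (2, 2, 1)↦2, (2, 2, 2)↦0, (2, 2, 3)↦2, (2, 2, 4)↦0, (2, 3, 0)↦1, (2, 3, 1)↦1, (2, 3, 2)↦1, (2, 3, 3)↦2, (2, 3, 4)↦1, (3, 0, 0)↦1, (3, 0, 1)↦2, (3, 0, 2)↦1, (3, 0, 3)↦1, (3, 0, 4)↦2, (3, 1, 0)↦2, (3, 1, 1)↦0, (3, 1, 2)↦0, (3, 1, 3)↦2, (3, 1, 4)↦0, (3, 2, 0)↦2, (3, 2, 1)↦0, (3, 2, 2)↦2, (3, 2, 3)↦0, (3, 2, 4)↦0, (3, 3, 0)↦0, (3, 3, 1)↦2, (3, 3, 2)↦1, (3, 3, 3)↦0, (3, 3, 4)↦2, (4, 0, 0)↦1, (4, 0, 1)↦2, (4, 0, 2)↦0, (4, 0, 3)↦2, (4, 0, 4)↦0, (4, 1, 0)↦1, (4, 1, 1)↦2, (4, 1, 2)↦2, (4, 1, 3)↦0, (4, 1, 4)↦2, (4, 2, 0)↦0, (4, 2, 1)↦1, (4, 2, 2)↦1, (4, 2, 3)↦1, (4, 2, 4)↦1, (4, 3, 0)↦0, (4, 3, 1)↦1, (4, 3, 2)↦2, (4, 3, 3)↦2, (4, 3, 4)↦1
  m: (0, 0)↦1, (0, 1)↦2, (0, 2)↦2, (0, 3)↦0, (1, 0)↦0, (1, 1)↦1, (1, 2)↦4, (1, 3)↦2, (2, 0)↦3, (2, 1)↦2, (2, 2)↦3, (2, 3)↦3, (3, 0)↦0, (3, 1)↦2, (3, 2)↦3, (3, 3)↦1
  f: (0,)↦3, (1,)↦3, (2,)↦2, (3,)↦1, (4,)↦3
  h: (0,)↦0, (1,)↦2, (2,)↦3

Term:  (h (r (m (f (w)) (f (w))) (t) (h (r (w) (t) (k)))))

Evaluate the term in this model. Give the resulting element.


value = 3

  w = 0
  (f (w)) = f(0,) = 3
  w = 0
  (f (w)) = f(0,) = 3
  (m (f (w)) (f (w))) = m(3, 3) = 1
  t = 1
  w = 0
  t = 1
  k = 1
  (r (w) (t) (k)) = r(0, 1, 1) = 1
  (h (r (w) (t) (k))) = h(1,) = 2
  (r (m (f (w)) (f (w))) (t) (h (r (w) (t) (k)))) = r(1, 1, 2) = 2
  (h (r (m (f (w)) (f (w))) (t) (h (r (w) (t) (k))))) = h(2,) = 3


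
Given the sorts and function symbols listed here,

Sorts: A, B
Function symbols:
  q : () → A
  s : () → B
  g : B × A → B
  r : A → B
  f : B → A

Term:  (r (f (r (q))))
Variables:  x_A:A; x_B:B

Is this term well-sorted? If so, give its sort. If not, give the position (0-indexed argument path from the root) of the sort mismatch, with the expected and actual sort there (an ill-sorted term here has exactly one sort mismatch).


well-sorted; sort = B

      (q) : A
    (r (q)) : B
  (f (r (q))) : A
(r (f (r (q)))) : B


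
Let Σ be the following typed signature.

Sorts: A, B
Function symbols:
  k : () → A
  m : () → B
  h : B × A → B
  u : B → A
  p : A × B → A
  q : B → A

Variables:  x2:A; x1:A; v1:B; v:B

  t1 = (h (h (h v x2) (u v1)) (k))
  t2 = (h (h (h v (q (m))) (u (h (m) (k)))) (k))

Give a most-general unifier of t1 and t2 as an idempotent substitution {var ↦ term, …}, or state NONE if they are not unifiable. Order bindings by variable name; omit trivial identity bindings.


{v1 ↦ (h (m) (k)), x2 ↦ (q (m))}


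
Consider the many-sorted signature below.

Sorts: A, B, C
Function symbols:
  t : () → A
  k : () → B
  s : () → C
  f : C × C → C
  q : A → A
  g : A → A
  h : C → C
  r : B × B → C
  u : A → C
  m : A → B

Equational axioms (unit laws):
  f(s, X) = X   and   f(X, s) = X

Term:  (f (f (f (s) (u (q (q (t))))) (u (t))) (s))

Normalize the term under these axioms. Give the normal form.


1. (f (f (f (s) (u (q (q (t))))) (u (t))) (s))  →  (f (f (s) (u (q (q (t))))) (u (t)))
2. (f (f (s) (u (q (q (t))))) (u (t)))  →  (f (u (q (q (t)))) (u (t)))

normal form = (f (u (q (q (t)))) (u (t)))


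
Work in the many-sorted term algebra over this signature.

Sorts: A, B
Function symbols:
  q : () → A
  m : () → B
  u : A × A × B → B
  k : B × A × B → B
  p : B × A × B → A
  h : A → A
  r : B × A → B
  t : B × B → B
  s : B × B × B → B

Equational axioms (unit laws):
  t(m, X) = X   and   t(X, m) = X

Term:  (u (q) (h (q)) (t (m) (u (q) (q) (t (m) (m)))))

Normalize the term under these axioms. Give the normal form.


normal form = (u (q) (h (q)) (u (q) (q) (m)))

1. (u (q) (h (q)) (t (m) (u (q) (q) (t (m) (m)))))  →  (u (q) (h (q)) (u (q) (q) (t (m) (m))))
2. (u (q) (h (q)) (u (q) (q) (t (m) (m))))  →  (u (q) (h (q)) (u (q) (q) (m)))


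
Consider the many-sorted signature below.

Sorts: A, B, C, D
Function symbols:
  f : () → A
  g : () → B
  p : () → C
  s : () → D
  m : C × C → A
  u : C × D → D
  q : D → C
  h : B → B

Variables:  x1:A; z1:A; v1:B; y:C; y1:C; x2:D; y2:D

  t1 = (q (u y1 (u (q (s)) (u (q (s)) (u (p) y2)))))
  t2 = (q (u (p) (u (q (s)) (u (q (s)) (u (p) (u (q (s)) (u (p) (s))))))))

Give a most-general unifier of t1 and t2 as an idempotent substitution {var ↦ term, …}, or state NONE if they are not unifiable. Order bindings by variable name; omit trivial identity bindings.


{y1 ↦ (p), y2 ↦ (u (q (s)) (u (p) (s)))}


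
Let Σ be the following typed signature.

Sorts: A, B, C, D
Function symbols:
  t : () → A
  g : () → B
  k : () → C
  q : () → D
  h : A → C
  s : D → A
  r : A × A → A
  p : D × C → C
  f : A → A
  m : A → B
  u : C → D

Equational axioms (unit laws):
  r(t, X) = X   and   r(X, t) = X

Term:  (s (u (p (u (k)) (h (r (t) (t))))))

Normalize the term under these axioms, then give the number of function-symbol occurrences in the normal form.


size = 7

1. (s (u (p (u (k)) (h (r (t) (t))))))  →  (s (u (p (u (k)) (h (t)))))
normal form: (s (u (p (u (k)) (h (t)))))


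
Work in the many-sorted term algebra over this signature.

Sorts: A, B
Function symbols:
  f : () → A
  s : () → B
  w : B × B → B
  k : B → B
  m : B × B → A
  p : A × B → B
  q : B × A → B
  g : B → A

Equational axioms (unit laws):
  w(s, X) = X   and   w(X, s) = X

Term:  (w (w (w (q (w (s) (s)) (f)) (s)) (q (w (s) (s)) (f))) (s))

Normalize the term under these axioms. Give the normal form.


normal form = (w (q (s) (f)) (q (s) (f)))

1. (w (w (w (q (w (s) (s)) (f)) (s)) (q (w (s) (s)) (f))) (s))  →  (w (w (q (w (s) (s)) (f)) (s)) (q (w (s) (s)) (f)))
2. (w (w (q (w (s) (s)) (f)) (s)) (q (w (s) (s)) (f)))  →  (w (q (w (s) (s)) (f)) (q (w (s) (s)) (f)))
3. (w (q (w (s) (s)) (f)) (q (w (s) (s)) (f)))  →  (w (q (s) (f)) (q (w (s) (s)) (f)))
4. (w (q (s) (f)) (q (w (s) (s)) (f)))  →  (w (q (s) (f)) (q (s) (f)))


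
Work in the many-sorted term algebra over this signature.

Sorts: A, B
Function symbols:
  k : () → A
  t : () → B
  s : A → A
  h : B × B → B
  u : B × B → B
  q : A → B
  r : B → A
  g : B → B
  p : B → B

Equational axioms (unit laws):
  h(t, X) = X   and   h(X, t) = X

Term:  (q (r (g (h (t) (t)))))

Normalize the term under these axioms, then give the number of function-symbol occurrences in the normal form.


size = 4

1. (q (r (g (h (t) (t)))))  →  (q (r (g (t))))
normal form: (q (r (g (t))))


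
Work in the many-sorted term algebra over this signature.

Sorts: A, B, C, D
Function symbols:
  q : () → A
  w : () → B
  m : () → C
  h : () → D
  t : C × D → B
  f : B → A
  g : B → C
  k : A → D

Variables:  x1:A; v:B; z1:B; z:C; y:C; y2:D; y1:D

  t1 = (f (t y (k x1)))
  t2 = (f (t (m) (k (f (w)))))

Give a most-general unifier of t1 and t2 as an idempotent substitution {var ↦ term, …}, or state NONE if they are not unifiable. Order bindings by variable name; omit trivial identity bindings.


{x1 ↦ (f (w)), y ↦ (m)}


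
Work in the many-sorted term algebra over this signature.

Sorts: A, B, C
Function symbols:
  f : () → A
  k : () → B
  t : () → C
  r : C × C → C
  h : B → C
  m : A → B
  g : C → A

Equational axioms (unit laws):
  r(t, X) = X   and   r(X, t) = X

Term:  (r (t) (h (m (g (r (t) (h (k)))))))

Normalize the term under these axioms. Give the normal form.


normal form = (h (m (g (h (k)))))

1. (r (t) (h (m (g (r (t) (h (k)))))))  →  (h (m (g (r (t) (h (k))))))
2. (h (m (g (r (t) (h (k))))))  →  (h (m (g (h (k)))))


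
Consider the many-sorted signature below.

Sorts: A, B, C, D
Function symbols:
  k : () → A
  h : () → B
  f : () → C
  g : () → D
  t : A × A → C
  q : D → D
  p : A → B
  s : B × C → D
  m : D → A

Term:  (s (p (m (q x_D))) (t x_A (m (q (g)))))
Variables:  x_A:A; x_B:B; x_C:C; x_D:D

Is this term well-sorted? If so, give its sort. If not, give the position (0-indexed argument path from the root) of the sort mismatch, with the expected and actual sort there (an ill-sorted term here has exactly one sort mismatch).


        x_D : D
      (q x_D) : D
    (m (q x_D)) : A
  (p (m (q x_D))) : B
    x_A : A
        (g) : D
      (q (g)) : D
    (m (q (g))) : A
  (t x_A (m (q (g)))) : C
(s (p (m (q x_D))) (t x_A (m (q (g))))) : D

well-sorted; sort = D


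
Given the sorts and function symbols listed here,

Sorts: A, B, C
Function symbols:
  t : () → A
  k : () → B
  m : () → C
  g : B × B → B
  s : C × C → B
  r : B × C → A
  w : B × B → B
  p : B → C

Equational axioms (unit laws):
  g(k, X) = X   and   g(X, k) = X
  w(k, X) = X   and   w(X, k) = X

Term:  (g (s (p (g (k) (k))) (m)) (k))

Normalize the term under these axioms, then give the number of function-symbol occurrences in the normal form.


1. (g (s (p (g (k) (k))) (m)) (k))  →  (s (p (g (k) (k))) (m))
2. (s (p (g (k) (k))) (m))  →  (s (p (k)) (m))
normal form: (s (p (k)) (m))

size = 4


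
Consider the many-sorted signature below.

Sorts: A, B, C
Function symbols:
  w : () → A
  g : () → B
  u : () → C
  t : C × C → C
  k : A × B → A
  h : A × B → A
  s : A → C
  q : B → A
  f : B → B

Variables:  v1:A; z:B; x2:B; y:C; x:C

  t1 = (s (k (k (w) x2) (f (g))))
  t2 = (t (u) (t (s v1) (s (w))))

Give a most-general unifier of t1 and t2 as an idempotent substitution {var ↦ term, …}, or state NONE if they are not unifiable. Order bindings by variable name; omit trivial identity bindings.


head clash or occurs-check failure — not unifiable

NONE (not unifiable)


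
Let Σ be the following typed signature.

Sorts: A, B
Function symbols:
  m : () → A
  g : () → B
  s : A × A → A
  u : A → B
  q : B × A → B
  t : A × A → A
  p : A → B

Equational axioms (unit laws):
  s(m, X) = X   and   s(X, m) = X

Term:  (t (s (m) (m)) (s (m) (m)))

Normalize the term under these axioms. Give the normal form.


normal form = (t (m) (m))

1. (t (s (m) (m)) (s (m) (m)))  →  (t (m) (s (m) (m)))
2. (t (m) (s (m) (m)))  →  (t (m) (m))


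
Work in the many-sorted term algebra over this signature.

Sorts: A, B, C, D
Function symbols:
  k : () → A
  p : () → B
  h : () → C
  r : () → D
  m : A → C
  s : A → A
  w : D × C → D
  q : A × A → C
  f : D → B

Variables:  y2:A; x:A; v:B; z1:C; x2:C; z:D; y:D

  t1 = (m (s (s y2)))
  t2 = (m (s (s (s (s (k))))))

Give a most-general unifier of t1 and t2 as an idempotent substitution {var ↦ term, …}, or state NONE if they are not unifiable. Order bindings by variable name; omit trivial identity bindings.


{y2 ↦ (s (s (k)))}


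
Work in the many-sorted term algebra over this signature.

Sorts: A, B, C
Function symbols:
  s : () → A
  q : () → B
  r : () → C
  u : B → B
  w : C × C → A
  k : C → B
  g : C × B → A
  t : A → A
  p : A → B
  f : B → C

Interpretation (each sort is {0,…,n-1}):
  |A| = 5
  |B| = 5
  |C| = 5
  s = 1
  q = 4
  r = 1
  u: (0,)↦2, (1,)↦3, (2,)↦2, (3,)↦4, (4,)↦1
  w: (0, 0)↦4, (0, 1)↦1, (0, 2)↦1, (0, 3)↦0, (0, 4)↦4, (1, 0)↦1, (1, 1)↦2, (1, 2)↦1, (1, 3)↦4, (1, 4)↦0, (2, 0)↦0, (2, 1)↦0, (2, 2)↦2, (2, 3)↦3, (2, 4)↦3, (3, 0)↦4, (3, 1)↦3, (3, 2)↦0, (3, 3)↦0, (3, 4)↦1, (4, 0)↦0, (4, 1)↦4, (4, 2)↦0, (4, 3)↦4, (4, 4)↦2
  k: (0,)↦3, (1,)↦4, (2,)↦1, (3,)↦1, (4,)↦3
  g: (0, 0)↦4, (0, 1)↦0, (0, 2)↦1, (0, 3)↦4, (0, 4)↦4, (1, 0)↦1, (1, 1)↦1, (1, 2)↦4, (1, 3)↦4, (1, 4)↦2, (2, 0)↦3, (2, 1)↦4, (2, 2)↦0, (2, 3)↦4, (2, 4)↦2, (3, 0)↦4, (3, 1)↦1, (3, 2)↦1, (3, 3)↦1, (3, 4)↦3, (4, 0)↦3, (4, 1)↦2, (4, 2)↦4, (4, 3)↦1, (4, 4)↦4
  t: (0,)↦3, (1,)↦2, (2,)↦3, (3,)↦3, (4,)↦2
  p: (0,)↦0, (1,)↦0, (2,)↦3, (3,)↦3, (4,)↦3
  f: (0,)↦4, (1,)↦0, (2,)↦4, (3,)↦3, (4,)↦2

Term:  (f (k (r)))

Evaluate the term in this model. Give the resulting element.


  r = 1
  (k (r)) = k(1,) = 4
  (f (k (r))) = f(4,) = 2

value = 2


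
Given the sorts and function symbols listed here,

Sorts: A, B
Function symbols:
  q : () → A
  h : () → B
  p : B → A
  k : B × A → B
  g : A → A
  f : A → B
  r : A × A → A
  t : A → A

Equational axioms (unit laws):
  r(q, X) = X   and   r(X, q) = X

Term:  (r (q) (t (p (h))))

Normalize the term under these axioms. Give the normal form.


1. (r (q) (t (p (h))))  →  (t (p (h)))

normal form = (t (p (h)))


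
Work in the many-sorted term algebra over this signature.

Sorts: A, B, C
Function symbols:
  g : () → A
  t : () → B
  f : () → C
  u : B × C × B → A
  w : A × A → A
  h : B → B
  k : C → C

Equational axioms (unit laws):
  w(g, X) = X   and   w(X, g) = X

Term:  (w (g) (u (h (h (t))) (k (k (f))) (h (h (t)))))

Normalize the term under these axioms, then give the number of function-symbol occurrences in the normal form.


1. (w (g) (u (h (h (t))) (k (k (f))) (h (h (t)))))  →  (u (h (h (t))) (k (k (f))) (h (h (t))))
normal form: (u (h (h (t))) (k (k (f))) (h (h (t))))

size = 10


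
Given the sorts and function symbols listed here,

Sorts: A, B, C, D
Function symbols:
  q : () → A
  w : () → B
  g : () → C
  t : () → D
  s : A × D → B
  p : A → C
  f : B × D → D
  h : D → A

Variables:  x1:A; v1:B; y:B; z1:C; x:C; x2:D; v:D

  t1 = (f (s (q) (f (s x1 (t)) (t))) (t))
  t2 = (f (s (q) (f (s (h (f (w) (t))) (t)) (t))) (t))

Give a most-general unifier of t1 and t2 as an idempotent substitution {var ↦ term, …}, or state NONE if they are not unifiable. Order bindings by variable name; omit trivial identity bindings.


{x1 ↦ (h (f (w) (t)))}


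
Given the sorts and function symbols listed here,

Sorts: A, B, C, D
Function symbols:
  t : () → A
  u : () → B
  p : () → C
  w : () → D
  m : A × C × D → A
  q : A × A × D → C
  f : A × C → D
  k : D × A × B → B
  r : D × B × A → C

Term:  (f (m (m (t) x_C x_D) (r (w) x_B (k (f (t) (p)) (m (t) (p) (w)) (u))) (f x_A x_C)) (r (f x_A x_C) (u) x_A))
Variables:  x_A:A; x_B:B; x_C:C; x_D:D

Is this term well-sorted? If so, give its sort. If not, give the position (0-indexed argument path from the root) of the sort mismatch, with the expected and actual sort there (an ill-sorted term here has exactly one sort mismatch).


ill-sorted at position [0, 1, 2]: expected A, got B

      (t) : A
      x_C : C
      x_D : D
    (m (t) x_C x_D) : A
      (w) : D
      x_B : B
          (t) : A
          (p) : C
        (f (t) (p)) : D
          (t) : A
          (p) : C
          (w) : D
        (m (t) (p) (w)) : A
        (u) : B
      (k (f (t) (p)) (m (t) (p) (w)) (u)) : B
    (r (w) x_B (k (f (t) (p)) (m (t) (p) (w)) (u))) : ✗ arg 2 at [0, 1, 2] has sort B, expected A
      x_A : A
      x_C : C
    (f x_A x_C) : D
      x_A : A
      x_C : C
    (f x_A x_C) : D
    (u) : B
    x_A : A
  (r (f x_A x_C) (u) x_A) : C


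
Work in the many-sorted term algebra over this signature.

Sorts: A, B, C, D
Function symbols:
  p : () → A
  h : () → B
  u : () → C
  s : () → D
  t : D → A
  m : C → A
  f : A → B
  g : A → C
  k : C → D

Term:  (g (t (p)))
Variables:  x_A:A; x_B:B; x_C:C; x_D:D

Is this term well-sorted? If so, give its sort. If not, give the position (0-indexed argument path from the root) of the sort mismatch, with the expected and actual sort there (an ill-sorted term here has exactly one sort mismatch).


    (p) : A
  (t (p)) : ✗ arg 0 at [0, 0] has sort A, expected D

ill-sorted at position [0, 0]: expected D, got A


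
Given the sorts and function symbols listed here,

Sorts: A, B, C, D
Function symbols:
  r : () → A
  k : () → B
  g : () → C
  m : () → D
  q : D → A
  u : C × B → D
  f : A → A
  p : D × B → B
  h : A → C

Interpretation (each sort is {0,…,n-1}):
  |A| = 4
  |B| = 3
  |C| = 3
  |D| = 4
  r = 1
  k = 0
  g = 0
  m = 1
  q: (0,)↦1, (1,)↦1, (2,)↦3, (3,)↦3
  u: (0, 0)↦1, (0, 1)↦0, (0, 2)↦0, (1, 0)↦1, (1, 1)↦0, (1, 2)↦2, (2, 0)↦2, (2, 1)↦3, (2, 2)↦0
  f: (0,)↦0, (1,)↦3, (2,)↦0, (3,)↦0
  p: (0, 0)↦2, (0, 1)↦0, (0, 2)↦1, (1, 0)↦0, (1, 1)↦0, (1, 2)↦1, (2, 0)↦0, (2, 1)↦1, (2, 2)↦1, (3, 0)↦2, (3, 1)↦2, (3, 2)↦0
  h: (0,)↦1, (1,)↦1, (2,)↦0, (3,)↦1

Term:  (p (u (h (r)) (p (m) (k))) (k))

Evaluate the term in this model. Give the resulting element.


value = 0

  r = 1
  (h (r)) = h(1,) = 1
  m = 1
  k = 0
  (p (m) (k)) = p(1, 0) = 0
  (u (h (r)) (p (m) (k))) = u(1, 0) = 1
  k = 0
  (p (u (h (r)) (p (m) (k))) (k)) = p(1, 0) = 0


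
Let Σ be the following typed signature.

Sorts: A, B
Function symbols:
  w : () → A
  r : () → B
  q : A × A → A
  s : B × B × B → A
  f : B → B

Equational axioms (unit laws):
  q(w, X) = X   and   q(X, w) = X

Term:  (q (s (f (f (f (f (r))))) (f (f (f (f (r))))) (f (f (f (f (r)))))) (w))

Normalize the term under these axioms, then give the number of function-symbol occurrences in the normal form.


size = 16

1. (q (s (f (f (f (f (r))))) (f (f (f (f (r))))) (f (f (f (f (r)))))) (w))  →  (s (f (f (f (f (r))))) (f (f (f (f (r))))) (f (f (f (f (r))))))
normal form: (s (f (f (f (f (r))))) (f (f (f (f (r))))) (f (f (f (f (r))))))


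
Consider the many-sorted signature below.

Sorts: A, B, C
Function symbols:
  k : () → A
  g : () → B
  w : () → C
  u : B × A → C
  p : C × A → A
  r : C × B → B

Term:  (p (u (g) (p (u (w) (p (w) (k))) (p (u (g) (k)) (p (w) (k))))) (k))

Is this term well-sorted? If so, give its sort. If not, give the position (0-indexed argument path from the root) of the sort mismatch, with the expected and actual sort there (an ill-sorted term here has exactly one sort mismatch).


ill-sorted at position [0, 1, 0, 0]: expected B, got C

    (g) : B
        (w) : C
          (w) : C
          (k) : A
        (p (w) (k)) : A
      (u (w) (p (w) (k))) : ✗ arg 0 at [0, 1, 0, 0] has sort C, expected B
          (g) : B
          (k) : A
        (u (g) (k)) : C
          (w) : C
          (k) : A
        (p (w) (k)) : A
      (p (u (g) (k)) (p (w) (k))) : A
  (k) : A


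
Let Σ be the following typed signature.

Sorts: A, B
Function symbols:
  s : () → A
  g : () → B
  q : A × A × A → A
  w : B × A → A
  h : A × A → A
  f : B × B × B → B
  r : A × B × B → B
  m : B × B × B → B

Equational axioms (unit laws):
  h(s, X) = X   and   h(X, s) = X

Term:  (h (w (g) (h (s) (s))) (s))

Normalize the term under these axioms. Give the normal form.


1. (h (w (g) (h (s) (s))) (s))  →  (w (g) (h (s) (s)))
2. (w (g) (h (s) (s)))  →  (w (g) (s))

normal form = (w (g) (s))


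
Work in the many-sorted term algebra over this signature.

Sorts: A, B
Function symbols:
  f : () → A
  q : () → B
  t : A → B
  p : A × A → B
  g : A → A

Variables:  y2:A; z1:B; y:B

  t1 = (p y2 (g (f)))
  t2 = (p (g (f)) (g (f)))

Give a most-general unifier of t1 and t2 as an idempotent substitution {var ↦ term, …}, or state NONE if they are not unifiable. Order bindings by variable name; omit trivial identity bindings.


{y2 ↦ (g (f))}


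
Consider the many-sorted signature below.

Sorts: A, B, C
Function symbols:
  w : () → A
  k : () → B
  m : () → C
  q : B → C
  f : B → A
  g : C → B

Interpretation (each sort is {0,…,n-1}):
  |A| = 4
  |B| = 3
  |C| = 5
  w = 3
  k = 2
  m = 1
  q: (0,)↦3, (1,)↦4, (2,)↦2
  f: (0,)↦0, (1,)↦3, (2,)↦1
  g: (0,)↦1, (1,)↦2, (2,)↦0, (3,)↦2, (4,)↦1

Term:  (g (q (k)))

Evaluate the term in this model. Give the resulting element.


value = 0

  k = 2
  (q (k)) = q(2,) = 2
  (g (q (k))) = g(2,) = 0


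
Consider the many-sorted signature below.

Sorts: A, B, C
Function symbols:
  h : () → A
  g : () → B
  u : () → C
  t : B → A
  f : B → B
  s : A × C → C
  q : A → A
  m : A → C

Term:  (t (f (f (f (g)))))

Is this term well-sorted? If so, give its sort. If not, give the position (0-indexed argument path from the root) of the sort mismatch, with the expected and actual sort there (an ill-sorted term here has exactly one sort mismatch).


        (g) : B
      (f (g)) : B
    (f (f (g))) : B
  (f (f (f (g)))) : B
(t (f (f (f (g))))) : A

well-sorted; sort = A


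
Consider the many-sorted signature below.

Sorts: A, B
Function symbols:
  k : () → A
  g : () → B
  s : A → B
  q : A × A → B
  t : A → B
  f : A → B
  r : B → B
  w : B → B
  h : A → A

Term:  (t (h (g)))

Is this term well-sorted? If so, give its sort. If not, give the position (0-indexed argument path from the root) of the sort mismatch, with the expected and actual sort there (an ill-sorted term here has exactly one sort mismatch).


ill-sorted at position [0, 0]: expected A, got B

    (g) : B
  (h (g)) : ✗ arg 0 at [0, 0] has sort B, expected A


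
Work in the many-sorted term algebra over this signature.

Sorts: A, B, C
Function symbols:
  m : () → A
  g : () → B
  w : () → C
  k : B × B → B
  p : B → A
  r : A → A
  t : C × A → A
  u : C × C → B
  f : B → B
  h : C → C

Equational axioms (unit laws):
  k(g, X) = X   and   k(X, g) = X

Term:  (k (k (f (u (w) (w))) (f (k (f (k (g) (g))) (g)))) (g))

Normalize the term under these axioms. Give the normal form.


normal form = (k (f (u (w) (w))) (f (f (g))))

1. (k (k (f (u (w) (w))) (f (k (f (k (g) (g))) (g)))) (g))  →  (k (f (u (w) (w))) (f (k (f (k (g) (g))) (g))))
2. (k (f (u (w) (w))) (f (k (f (k (g) (g))) (g))))  →  (k (f (u (w) (w))) (f (f (k (g) (g)))))
3. (k (f (u (w) (w))) (f (f (k (g) (g)))))  →  (k (f (u (w) (w))) (f (f (g))))


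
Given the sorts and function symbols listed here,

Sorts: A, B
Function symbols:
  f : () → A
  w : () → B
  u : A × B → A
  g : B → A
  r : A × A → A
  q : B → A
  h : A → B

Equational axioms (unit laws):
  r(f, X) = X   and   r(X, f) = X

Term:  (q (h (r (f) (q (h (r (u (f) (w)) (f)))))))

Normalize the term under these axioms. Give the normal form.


1. (q (h (r (f) (q (h (r (u (f) (w)) (f)))))))  →  (q (h (q (h (r (u (f) (w)) (f))))))
2. (q (h (q (h (r (u (f) (w)) (f))))))  →  (q (h (q (h (u (f) (w))))))

normal form = (q (h (q (h (u (f) (w))))))


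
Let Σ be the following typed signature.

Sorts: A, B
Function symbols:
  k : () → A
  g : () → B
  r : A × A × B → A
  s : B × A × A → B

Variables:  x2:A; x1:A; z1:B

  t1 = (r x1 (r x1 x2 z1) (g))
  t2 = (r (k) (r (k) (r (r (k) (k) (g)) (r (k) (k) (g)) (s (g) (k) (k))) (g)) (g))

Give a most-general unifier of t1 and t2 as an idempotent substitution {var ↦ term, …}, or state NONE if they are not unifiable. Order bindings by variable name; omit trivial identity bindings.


{x1 ↦ (k), x2 ↦ (r (r (k) (k) (g)) (r (k) (k) (g)) (s (g) (k) (k))), z1 ↦ (g)}


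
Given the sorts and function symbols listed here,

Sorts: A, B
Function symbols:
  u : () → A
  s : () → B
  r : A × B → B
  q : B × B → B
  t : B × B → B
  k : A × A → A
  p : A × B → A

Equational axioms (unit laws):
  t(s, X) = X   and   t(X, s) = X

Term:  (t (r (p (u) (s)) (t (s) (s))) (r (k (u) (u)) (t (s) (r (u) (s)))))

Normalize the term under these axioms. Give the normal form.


normal form = (t (r (p (u) (s)) (s)) (r (k (u) (u)) (r (u) (s))))

1. (t (r (p (u) (s)) (t (s) (s))) (r (k (u) (u)) (t (s) (r (u) (s)))))  →  (t (r (p (u) (s)) (s)) (r (k (u) (u)) (t (s) (r (u) (s)))))
2. (t (r (p (u) (s)) (s)) (r (k (u) (u)) (t (s) (r (u) (s)))))  →  (t (r (p (u) (s)) (s)) (r (k (u) (u)) (r (u) (s))))


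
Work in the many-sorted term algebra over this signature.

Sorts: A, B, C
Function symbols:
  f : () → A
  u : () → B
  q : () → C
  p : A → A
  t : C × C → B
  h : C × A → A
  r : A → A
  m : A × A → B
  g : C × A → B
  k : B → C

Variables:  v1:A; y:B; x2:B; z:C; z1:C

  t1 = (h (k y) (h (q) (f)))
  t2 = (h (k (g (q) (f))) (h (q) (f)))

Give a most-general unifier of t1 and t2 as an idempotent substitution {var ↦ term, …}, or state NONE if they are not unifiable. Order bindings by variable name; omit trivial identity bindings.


{y ↦ (g (q) (f))}


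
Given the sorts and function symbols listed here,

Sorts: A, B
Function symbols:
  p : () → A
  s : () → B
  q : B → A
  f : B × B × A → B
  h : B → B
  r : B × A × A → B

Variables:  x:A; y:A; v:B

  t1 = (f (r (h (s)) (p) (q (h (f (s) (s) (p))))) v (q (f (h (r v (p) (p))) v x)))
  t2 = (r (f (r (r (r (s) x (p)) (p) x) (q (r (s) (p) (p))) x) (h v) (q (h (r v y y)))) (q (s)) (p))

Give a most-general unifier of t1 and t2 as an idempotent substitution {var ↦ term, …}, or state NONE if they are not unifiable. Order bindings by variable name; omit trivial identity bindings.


head clash or occurs-check failure — not unifiable

NONE (not unifiable)


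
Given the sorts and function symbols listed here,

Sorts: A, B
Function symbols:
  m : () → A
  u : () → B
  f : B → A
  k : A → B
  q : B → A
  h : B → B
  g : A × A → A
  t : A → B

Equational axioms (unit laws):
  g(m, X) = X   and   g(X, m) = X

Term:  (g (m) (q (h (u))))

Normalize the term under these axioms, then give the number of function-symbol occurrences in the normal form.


1. (g (m) (q (h (u))))  →  (q (h (u)))
normal form: (q (h (u)))

size = 3


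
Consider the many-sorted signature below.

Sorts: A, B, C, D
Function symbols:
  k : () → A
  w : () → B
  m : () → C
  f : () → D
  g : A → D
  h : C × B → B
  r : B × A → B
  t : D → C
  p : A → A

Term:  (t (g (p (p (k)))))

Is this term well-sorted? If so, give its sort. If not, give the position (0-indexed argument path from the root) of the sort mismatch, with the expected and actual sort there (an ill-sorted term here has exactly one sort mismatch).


        (k) : A
      (p (k)) : A
    (p (p (k))) : A
  (g (p (p (k)))) : D
(t (g (p (p (k))))) : C

well-sorted; sort = C


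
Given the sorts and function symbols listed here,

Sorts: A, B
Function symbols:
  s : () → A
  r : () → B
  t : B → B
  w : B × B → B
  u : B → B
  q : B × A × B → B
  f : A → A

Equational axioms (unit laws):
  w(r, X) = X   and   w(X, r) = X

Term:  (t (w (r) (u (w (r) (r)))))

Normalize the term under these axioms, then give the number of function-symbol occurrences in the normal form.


size = 3

1. (t (w (r) (u (w (r) (r)))))  →  (t (u (w (r) (r))))
2. (t (u (w (r) (r))))  →  (t (u (r)))
normal form: (t (u (r)))


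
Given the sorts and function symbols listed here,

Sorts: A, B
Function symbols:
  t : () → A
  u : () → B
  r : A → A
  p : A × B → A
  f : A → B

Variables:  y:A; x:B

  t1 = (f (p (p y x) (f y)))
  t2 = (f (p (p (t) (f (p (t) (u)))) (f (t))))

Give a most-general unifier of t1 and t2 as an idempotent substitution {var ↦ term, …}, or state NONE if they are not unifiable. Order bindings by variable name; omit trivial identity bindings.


{x ↦ (f (p (t) (u))), y ↦ (t)}


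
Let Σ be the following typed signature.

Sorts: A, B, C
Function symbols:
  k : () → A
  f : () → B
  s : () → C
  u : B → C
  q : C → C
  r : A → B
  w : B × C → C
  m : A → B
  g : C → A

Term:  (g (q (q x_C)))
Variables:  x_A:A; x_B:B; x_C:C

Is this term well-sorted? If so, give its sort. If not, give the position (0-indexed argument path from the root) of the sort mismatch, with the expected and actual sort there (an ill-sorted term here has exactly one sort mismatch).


      x_C : C
    (q x_C) : C
  (q (q x_C)) : C
(g (q (q x_C))) : A

well-sorted; sort = A


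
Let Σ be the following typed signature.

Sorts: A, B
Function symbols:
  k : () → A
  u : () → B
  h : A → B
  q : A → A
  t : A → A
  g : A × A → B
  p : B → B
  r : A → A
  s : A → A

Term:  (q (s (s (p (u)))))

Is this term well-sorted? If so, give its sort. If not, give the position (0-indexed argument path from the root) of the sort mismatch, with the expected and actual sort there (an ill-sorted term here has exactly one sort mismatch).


        (u) : B
      (p (u)) : B
    (s (p (u))) : ✗ arg 0 at [0, 0, 0] has sort B, expected A

ill-sorted at position [0, 0, 0]: expected A, got B


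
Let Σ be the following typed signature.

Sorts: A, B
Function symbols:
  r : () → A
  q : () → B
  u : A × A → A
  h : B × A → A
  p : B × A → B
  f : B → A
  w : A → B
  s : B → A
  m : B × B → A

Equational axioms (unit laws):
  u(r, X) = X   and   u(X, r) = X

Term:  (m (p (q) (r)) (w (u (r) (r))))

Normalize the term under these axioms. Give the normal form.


1. (m (p (q) (r)) (w (u (r) (r))))  →  (m (p (q) (r)) (w (r)))

normal form = (m (p (q) (r)) (w (r)))


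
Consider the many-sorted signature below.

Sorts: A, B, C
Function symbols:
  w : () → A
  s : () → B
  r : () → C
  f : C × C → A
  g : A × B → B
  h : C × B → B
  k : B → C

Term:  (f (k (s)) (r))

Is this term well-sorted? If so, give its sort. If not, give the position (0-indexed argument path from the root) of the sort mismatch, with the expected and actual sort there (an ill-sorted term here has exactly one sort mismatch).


    (s) : B
  (k (s)) : C
  (r) : C
(f (k (s)) (r)) : A

well-sorted; sort = A


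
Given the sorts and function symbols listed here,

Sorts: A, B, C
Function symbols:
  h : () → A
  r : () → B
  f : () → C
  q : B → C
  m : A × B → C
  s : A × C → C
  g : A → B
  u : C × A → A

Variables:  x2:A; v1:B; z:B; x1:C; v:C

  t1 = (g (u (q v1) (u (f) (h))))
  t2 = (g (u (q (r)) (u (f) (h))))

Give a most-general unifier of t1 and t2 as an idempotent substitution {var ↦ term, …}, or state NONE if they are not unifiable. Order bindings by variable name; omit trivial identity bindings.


{v1 ↦ (r)}


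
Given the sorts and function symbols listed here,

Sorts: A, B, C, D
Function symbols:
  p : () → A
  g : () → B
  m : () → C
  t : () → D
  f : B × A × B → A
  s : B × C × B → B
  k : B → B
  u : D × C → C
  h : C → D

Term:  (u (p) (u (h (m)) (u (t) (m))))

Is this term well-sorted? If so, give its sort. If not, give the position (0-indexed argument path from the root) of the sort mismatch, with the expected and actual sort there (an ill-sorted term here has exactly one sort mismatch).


  (p) : A
      (m) : C
    (h (m)) : D
      (t) : D
      (m) : C
    (u (t) (m)) : C
  (u (h (m)) (u (t) (m))) : C
(u (p) (u (h (m)) (u (t) (m)))) : ✗ arg 0 at [0] has sort A, expected D

ill-sorted at position [0]: expected D, got A


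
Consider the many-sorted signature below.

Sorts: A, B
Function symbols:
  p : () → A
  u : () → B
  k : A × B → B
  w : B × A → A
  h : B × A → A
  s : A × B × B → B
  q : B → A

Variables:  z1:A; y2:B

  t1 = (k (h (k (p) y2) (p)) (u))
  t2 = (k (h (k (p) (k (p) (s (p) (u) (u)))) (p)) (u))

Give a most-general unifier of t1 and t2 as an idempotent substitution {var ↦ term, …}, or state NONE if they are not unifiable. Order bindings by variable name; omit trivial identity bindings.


{y2 ↦ (k (p) (s (p) (u) (u)))}


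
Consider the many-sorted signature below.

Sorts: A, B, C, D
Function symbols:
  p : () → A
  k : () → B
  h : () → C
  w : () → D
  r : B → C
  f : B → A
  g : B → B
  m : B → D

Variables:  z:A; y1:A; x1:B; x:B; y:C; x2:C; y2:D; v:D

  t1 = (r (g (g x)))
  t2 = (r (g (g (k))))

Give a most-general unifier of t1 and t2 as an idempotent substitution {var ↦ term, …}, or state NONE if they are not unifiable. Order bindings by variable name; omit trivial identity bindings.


{x ↦ (k)}


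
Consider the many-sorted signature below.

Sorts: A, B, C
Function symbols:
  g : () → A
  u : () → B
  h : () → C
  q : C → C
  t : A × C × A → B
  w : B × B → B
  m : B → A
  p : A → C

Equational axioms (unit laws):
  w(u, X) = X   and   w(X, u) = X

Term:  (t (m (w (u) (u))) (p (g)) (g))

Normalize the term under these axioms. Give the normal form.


normal form = (t (m (u)) (p (g)) (g))

1. (t (m (w (u) (u))) (p (g)) (g))  →  (t (m (u)) (p (g)) (g))


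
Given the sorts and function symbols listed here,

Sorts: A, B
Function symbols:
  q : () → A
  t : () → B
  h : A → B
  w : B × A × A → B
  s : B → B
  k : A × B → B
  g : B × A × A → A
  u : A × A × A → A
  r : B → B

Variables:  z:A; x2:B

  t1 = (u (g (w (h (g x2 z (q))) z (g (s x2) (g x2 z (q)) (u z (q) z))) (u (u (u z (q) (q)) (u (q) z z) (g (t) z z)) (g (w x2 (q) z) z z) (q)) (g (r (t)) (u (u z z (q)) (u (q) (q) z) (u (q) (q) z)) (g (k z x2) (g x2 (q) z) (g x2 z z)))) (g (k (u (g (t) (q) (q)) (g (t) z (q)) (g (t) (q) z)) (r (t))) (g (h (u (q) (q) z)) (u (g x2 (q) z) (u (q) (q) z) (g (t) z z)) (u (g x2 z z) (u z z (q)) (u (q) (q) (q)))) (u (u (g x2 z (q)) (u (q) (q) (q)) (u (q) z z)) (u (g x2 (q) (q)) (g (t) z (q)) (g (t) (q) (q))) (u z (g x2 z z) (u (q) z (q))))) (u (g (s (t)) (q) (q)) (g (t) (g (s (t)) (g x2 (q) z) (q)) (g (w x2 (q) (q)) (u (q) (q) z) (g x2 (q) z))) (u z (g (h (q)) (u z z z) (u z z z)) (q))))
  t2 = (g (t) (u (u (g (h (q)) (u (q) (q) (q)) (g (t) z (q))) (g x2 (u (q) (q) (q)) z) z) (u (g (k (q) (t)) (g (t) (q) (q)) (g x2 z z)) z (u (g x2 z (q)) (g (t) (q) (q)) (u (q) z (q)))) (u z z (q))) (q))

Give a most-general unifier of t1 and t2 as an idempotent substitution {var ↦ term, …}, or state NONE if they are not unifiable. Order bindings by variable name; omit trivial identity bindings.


head clash or occurs-check failure — not unifiable

NONE (not unifiable)


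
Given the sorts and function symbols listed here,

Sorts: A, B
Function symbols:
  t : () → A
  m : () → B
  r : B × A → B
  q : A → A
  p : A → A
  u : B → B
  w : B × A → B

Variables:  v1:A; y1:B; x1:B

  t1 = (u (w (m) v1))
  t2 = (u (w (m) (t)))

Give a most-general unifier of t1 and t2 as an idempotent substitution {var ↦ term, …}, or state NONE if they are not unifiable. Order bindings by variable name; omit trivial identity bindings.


{v1 ↦ (t)}


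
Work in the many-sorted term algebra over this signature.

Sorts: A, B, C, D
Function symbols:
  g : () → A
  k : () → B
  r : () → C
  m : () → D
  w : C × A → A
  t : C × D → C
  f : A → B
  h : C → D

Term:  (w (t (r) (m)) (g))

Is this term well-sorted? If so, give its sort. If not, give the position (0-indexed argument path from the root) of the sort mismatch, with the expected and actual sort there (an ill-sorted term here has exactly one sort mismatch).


    (r) : C
    (m) : D
  (t (r) (m)) : C
  (g) : A
(w (t (r) (m)) (g)) : A

well-sorted; sort = A


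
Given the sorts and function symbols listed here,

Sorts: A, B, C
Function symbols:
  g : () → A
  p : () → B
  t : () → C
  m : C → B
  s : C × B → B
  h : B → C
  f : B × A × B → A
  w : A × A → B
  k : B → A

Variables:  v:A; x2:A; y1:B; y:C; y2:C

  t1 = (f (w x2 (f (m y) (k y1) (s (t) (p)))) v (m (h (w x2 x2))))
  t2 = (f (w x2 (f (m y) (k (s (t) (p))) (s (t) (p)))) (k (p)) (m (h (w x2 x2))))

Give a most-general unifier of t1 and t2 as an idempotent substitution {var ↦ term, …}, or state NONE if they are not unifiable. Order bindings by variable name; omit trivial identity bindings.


{v ↦ (k (p)), y1 ↦ (s (t) (p))}


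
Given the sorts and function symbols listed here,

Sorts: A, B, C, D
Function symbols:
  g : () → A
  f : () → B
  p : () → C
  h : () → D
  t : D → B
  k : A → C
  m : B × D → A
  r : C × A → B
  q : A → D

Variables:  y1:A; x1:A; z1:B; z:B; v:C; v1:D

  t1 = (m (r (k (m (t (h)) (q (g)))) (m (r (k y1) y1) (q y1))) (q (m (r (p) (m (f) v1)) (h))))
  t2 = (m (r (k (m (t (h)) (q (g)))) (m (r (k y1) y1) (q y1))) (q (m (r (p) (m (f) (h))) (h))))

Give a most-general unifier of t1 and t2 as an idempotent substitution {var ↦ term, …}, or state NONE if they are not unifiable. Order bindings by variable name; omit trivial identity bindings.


{v1 ↦ (h)}


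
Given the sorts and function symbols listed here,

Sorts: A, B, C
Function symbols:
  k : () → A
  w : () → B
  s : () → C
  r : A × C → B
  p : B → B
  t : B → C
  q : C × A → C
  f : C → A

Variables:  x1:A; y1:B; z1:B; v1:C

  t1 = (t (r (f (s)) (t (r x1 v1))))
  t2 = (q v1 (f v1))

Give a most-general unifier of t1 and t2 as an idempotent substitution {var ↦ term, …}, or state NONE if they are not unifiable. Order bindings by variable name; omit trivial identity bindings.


head clash or occurs-check failure — not unifiable

NONE (not unifiable)


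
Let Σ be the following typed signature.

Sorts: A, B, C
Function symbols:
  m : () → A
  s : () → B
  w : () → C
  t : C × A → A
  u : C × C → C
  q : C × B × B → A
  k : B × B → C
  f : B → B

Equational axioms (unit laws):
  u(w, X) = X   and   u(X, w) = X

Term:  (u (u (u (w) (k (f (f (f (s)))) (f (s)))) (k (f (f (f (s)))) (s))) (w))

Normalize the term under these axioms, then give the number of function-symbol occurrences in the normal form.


size = 14

1. (u (u (u (w) (k (f (f (f (s)))) (f (s)))) (k (f (f (f (s)))) (s))) (w))  →  (u (u (w) (k (f (f (f (s)))) (f (s)))) (k (f (f (f (s)))) (s)))
2. (u (u (w) (k (f (f (f (s)))) (f (s)))) (k (f (f (f (s)))) (s)))  →  (u (k (f (f (f (s)))) (f (s))) (k (f (f (f (s)))) (s)))
normal form: (u (k (f (f (f (s)))) (f (s))) (k (f (f (f (s)))) (s)))


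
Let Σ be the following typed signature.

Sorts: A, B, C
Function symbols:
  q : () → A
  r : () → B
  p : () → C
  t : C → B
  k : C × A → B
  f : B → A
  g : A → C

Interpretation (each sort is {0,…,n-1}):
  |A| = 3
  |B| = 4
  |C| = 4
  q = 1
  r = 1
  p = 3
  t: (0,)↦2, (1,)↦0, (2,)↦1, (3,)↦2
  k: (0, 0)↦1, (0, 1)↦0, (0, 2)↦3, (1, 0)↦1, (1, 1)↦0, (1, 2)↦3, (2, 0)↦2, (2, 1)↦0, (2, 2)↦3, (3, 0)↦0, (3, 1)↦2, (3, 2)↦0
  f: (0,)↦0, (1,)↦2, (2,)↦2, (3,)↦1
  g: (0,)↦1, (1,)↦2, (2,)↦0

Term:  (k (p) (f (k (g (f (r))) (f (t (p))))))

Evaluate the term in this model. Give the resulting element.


  p = 3
  r = 1
  (f (r)) = f(1,) = 2
  (g (f (r))) = g(2,) = 0
  p = 3
  (t (p)) = t(3,) = 2
  (f (t (p))) = f(2,) = 2
  (k (g (f (r))) (f (t (p)))) = k(0, 2) = 3
  (f (k (g (f (r))) (f (t (p))))) = f(3,) = 1
  (k (p) (f (k (g (f (r))) (f (t (p)))))) = k(3, 1) = 2

value = 2


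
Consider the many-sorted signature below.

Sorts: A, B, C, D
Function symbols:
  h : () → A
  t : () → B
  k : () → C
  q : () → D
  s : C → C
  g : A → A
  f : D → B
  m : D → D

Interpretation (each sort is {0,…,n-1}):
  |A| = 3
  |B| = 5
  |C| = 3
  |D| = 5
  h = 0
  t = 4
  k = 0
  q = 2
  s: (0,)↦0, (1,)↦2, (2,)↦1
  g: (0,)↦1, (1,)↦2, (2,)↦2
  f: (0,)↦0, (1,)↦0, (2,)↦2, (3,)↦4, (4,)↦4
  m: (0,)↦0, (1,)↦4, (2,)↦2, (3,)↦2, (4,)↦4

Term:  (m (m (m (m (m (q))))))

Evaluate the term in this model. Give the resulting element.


value = 2

  q = 2
  (m (q)) = m(2,) = 2
  (m (m (q))) = m(2,) = 2
  (m (m (m (q)))) = m(2,) = 2
  (m (m (m (m (q))))) = m(2,) = 2
  (m (m (m (m (m (q)))))) = m(2,) = 2
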